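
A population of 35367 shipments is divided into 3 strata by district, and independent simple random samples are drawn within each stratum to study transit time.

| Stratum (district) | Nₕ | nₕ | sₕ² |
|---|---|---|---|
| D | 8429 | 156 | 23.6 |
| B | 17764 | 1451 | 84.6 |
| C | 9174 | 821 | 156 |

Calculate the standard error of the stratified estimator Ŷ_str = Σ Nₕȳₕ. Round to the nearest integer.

6481

Var(Ŷ_str) = Σₕ Nₕ²(1 − fₕ)sₕ²/nₕ.
D: 8429²·(1 − 156/8429)·23.6/156 = 1.0549369 × 10^7.
B: 17764²·(1 − 1451/17764)·84.6/1451 = 1.6895753 × 10^7.
C: 9174²·(1 − 821/9174)·156/821 = 1.4560714 × 10^7.
Sum = 4.2005836 × 10^7.
SE = √(4.2005836 × 10^7) = 6481.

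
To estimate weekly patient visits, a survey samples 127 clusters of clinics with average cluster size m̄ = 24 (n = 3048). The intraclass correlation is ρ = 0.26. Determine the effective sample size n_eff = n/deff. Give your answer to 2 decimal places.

deff = 1 + (24 − 1)·0.26 = 1 + 5.98 = 6.98.
n_eff = 3048 / 6.98 = 436.68.

436.68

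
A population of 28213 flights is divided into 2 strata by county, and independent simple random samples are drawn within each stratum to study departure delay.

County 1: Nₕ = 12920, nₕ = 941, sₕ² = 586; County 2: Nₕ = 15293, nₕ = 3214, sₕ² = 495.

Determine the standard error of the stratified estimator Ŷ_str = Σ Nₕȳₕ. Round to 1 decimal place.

Var(Ŷ_str) = Σₕ Nₕ²(1 − fₕ)sₕ²/nₕ.
County 1: 12920²·(1 − 941/12920)·586/941 = 9.6380921 × 10^7.
County 2: 15293²·(1 − 3214/15293)·495/3214 = 2.8450048 × 10^7.
Sum = 1.2483097 × 10^8.
SE = √(1.2483097 × 10^8) = 11172.8.

11172.8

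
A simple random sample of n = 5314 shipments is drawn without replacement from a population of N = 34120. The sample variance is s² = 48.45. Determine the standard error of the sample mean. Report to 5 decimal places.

0.08774

Under SRS without replacement, Var(ȳ) = (1 − f)·s²/n with f = n/N = 5314/34120 = 0.15574443.
Var(ȳ) = (1 − 0.15574443)·48.45/5314 = 0.84425557·0.0091174257 = 0.0076974374.
SE(ȳ) = √(0.0076974374) = 0.08774.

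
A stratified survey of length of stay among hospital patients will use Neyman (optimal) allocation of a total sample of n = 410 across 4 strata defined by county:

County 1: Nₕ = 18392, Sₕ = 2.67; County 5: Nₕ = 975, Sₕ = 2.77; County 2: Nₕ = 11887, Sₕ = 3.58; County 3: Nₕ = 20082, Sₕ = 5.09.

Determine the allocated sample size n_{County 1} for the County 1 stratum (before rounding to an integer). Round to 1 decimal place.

102.4

Neyman allocation: nₕ = n·NₕSₕ / Σⱼ NⱼSⱼ.
Σ NⱼSⱼ = 18392·2.67 + 975·2.77 + 11887·3.58 + 20082·5.09 = 196580.23.
n_{County 1} = 410·18392·2.67 / 196580.23 = 102.4.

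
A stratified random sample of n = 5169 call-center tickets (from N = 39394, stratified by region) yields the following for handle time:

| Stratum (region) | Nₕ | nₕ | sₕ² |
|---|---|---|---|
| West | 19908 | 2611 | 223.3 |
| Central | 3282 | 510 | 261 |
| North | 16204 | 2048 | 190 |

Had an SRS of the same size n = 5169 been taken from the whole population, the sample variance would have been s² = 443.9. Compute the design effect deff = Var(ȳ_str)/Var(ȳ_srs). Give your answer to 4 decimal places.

Var(ȳ_str) = Σ Wₕ²(1−fₕ)sₕ²/nₕ with Wₕ = Nₕ/39394:
  West: (19908/39394)²·(1−2611/19908)·223.3/2611 = 0.018976674
  Central: (3282/39394)²·(1−510/3282)·261/510 = 0.0030001431
  North: (16204/39394)²·(1−2048/16204)·190/2048 = 0.013712804
  → Var(ȳ_str) = 0.035689621.
Var(ȳ_srs) = (1 − 5169/39394)·443.9/5169 = 0.074609132.
deff = 0.035689621 / 0.074609132 = 0.4784.

0.4784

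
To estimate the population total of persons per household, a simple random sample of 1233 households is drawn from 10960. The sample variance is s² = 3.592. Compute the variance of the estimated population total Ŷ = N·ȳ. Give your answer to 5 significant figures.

310570

Var(Ŷ) = N²·Var(ȳ) = N²·(1 − n/N)·s²/n.
f = 1233/10960 = 0.11250000; Var(ȳ) = 0.88750000·3.592/1233 = 0.0025854826.
Var(Ŷ) = 10960² · 0.0025854826 = 310572.31.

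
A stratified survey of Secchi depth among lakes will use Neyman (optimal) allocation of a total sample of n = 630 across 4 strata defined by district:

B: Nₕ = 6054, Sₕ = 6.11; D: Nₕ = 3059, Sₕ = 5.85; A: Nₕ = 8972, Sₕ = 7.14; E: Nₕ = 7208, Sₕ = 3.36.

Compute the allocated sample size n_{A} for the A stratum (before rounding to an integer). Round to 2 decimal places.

Neyman allocation: nₕ = n·NₕSₕ / Σⱼ NⱼSⱼ.
Σ NⱼSⱼ = 6054·6.11 + 3059·5.85 + 8972·7.14 + 7208·3.36 = 143164.05.
n_{A} = 630·8972·7.14 / 143164.05 = 281.90.

281.90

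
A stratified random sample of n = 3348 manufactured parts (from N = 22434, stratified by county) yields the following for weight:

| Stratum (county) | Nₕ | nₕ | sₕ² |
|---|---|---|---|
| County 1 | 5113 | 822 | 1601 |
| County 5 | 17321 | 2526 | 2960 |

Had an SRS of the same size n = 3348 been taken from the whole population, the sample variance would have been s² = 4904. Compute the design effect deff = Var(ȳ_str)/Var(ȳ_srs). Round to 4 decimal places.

Var(ȳ_str) = Σ Wₕ²(1−fₕ)sₕ²/nₕ with Wₕ = Nₕ/22434:
  County 1: (5113/22434)²·(1−822/5113)·1601/822 = 0.084906393
  County 5: (17321/22434)²·(1−2526/17321)·2960/2526 = 0.59666816
  → Var(ȳ_str) = 0.68157455.
Var(ȳ_srs) = (1 − 3348/22434)·4904/3348 = 1.2461583.
deff = 0.68157455 / 1.2461583 = 0.5469.

0.5469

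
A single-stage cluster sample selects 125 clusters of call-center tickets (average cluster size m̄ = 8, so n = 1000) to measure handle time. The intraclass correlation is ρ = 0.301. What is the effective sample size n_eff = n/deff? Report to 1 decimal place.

321.9

deff = 1 + (8 − 1)·0.301 = 1 + 2.107 = 3.107.
n_eff = 1000 / 3.107 = 321.9.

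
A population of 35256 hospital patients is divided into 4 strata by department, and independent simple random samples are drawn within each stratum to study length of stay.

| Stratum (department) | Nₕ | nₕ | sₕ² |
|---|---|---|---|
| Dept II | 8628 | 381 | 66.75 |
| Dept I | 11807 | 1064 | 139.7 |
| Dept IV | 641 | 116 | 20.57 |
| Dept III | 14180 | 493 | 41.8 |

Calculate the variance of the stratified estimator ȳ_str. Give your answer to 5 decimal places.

0.03671

Var(ȳ_str) = Σₕ Wₕ²(1 − fₕ)sₕ²/nₕ with Wₕ = Nₕ/N, N = 35256.
Dept II: Wₕ = 0.24472430; term = 0.24472430²·(1 − 0.04415855)·66.75/381 = 0.010029201.
Dept I: Wₕ = 0.33489335; term = 0.33489335²·(1 − 0.09011603)·139.7/1064 = 0.013398428.
Dept IV: Wₕ = 0.01818130; term = 0.01818130²·(1 − 0.18096724)·20.57/116 = 4.8009542 × 10^-5.
Dept III: Wₕ = 0.40220104; term = 0.40220104²·(1 − 0.03476728)·41.8/493 = 0.013238775.
Sum = 0.036714414.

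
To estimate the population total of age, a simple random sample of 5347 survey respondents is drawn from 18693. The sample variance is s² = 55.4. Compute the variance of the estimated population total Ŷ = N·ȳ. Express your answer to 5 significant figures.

2.5848 × 10^6

Var(Ŷ) = N²·Var(ȳ) = N²·(1 − n/N)·s²/n.
f = 5347/18693 = 0.28604290; Var(ȳ) = 0.71395710·55.4/5347 = 0.0073972738.
Var(Ŷ) = 18693² · 0.0073972738 = 2.5848164 × 10^6.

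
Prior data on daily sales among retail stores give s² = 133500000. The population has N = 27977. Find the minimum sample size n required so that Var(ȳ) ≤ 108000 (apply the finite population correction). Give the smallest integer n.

1184

Without fpc, n₀ = s²/D = 133500000/108000 = 1236.1111.
With fpc, (1 − n/N)·s²/n ≤ D requires n ≥ n₀/(1 + n₀/N) = 1236.1111/(1 + 1236.1111/27977) = 1183.8068.
Rounding up, n = 1184.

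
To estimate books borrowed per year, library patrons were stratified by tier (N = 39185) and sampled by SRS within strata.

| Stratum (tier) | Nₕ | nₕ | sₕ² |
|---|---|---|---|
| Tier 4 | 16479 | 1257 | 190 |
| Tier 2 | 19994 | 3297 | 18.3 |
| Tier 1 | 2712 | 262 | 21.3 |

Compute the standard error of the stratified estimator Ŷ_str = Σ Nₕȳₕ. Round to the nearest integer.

Var(Ŷ_str) = Σₕ Nₕ²(1 − fₕ)sₕ²/nₕ.
Tier 4: 16479²·(1 − 1257/16479)·190/1257 = 3.7915859 × 10^7.
Tier 2: 19994²·(1 − 3297/19994)·18.3/3297 = 1.8529781 × 10^6.
Tier 1: 2712²·(1 − 262/2712)·21.3/262 = 540174.5.
Sum = 4.0309012 × 10^7.
SE = √(4.0309012 × 10^7) = 6349.

6349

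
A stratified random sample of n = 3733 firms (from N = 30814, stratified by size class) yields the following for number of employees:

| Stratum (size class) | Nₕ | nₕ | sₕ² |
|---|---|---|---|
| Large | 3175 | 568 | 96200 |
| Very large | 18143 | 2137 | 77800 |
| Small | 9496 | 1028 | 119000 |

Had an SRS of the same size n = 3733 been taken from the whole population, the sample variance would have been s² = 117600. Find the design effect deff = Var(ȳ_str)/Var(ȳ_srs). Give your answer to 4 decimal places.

0.8096

Var(ȳ_str) = Σ Wₕ²(1−fₕ)sₕ²/nₕ with Wₕ = Nₕ/30814:
  Large: (3175/30814)²·(1−568/3175)·96200/568 = 1.4764384
  Very large: (18143/30814)²·(1−2137/18143)·77800/2137 = 11.134503
  Small: (9496/30814)²·(1−1028/9496)·119000/1028 = 9.8034569
  → Var(ȳ_str) = 22.414398.
Var(ȳ_srs) = (1 − 3733/30814)·117600/3733 = 27.686366.
deff = 22.414398 / 27.686366 = 0.8096.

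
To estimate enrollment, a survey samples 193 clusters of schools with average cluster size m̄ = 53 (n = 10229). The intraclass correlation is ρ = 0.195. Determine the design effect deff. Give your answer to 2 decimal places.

11.14

deff = 1 + (53 − 1)·0.195 = 1 + 10.14 = 11.14.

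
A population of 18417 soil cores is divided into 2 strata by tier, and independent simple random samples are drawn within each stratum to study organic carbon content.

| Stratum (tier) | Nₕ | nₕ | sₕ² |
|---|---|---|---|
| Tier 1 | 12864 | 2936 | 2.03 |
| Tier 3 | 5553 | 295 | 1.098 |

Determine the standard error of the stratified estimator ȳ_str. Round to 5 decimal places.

0.02410

Var(ȳ_str) = Σₕ Wₕ²(1 − fₕ)sₕ²/nₕ with Wₕ = Nₕ/N, N = 18417.
Tier 1: Wₕ = 0.69848510; term = 0.69848510²·(1 − 0.22823383)·2.03/2936 = 2.6033947 × 10^-4.
Tier 3: Wₕ = 0.30151490; term = 0.30151490²·(1 − 0.05312444)·1.098/295 = 3.2039874 × 10^-4.
Sum = 5.8073821 × 10^-4.
SE = √(5.8073821 × 10^-4) = 0.02410.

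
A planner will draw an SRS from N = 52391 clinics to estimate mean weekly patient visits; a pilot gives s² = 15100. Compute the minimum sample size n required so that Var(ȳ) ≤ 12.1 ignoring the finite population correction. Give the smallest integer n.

1248

Without fpc, n₀ = s²/D = 15100/12.1 = 1247.9339.
Rounding up, n = 1248.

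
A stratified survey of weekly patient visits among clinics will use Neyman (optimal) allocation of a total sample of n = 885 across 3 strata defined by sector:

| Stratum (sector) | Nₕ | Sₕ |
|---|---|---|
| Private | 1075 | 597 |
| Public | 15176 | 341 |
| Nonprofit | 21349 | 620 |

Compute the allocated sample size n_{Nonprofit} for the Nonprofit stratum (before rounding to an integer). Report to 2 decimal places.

614.82

Neyman allocation: nₕ = n·NₕSₕ / Σⱼ NⱼSⱼ.
Σ NⱼSⱼ = 1075·597 + 15176·341 + 21349·620 = 1.9053171 × 10^7.
n_{Nonprofit} = 885·21349·620 / (1.9053171 × 10^7) = 614.82.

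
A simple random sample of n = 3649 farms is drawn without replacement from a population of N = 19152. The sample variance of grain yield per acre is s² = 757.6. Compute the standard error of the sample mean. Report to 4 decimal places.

Under SRS without replacement, Var(ȳ) = (1 − f)·s²/n with f = n/N = 3649/19152 = 0.19052840.
Var(ȳ) = (1 − 0.19052840)·757.6/3649 = 0.80947160·0.20761853 = 0.1680613.
SE(ȳ) = √(0.1680613) = 0.4100.

0.4100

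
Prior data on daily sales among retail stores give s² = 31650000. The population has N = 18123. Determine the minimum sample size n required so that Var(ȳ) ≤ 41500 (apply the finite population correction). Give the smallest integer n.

Without fpc, n₀ = s²/D = 31650000/41500 = 762.6506.
With fpc, (1 − n/N)·s²/n ≤ D requires n ≥ n₀/(1 + n₀/N) = 762.6506/(1 + 762.6506/18123) = 731.8528.
Rounding up, n = 732.

732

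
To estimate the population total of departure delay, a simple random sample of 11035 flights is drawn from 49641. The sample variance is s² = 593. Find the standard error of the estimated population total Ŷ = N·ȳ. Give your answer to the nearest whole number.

Var(Ŷ) = N²·Var(ȳ) = N²·(1 − n/N)·s²/n.
f = 11035/49641 = 0.22229609; Var(ȳ) = 0.77770391·593/11035 = 0.041792335.
Var(Ŷ) = 49641² · 0.041792335 = 1.0298588 × 10^8.
SE(Ŷ) = √(1.0298588 × 10^8) = 10148.

10148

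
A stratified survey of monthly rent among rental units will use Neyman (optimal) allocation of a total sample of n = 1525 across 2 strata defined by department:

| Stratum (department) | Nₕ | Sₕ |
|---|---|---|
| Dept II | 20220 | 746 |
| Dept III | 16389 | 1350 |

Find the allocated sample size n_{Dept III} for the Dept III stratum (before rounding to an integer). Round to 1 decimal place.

Neyman allocation: nₕ = n·NₕSₕ / Σⱼ NⱼSⱼ.
Σ NⱼSⱼ = 20220·746 + 16389·1350 = 3.720927 × 10^7.
n_{Dept III} = 1525·16389·1350 / (3.720927 × 10^7) = 906.8.

906.8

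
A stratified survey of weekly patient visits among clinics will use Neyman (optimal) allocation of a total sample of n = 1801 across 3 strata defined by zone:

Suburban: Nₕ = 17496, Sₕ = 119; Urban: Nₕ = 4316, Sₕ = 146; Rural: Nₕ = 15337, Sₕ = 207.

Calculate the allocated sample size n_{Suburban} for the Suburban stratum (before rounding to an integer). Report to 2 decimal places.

Neyman allocation: nₕ = n·NₕSₕ / Σⱼ NⱼSⱼ.
Σ NⱼSⱼ = 17496·119 + 4316·146 + 15337·207 = 5.886919 × 10^6.
n_{Suburban} = 1801·17496·119 / (5.886919 × 10^6) = 636.96.

636.96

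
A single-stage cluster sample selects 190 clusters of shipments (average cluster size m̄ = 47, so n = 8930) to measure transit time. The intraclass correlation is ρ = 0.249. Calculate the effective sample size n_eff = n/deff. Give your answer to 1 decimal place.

717.0

deff = 1 + (47 − 1)·0.249 = 1 + 11.454 = 12.454.
n_eff = 8930 / 12.454 = 717.0.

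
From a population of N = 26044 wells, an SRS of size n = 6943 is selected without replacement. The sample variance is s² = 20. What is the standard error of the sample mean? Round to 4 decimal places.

0.0460

Under SRS without replacement, Var(ȳ) = (1 − f)·s²/n with f = n/N = 6943/26044 = 0.26658731.
Var(ȳ) = (1 − 0.26658731)·20/6943 = 0.73341269·0.0028805992 = 0.002112668.
SE(ȳ) = √(0.002112668) = 0.0460.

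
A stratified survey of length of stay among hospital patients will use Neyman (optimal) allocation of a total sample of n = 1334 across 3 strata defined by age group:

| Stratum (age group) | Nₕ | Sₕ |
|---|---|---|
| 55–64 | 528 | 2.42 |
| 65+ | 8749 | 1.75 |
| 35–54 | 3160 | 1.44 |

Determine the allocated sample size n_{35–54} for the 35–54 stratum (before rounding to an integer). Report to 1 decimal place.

287.2

Neyman allocation: nₕ = n·NₕSₕ / Σⱼ NⱼSⱼ.
Σ NⱼSⱼ = 528·2.42 + 8749·1.75 + 3160·1.44 = 21138.91.
n_{35–54} = 1334·3160·1.44 / 21138.91 = 287.2.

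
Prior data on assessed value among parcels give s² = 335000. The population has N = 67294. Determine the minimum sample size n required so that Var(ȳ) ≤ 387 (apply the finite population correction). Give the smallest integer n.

855

Without fpc, n₀ = s²/D = 335000/387 = 865.6331.
With fpc, (1 − n/N)·s²/n ≤ D requires n ≥ n₀/(1 + n₀/N) = 865.6331/(1 + 865.6331/67294) = 854.6395.
Rounding up, n = 855.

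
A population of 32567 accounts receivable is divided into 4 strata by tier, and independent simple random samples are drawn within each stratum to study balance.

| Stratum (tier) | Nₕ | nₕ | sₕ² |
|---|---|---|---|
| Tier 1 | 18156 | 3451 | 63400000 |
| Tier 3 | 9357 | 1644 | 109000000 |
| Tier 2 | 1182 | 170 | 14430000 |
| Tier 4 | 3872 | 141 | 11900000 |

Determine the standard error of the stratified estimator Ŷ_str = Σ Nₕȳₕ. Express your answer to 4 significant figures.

Var(Ŷ_str) = Σₕ Nₕ²(1 − fₕ)sₕ²/nₕ.
Tier 1: 18156²·(1 − 3451/18156)·63400000/3451 = 4.9048926 × 10^12.
Tier 3: 9357²·(1 − 1644/9357)·109000000/1644 = 4.7850298 × 10^12.
Tier 2: 1182²·(1 − 170/1182)·14430000/170 = 1.0153491 × 10^11.
Tier 4: 3872²·(1 − 141/3872)·11900000/141 = 1.2192379 × 10^12.
Sum = 1.1010695 × 10^13.
SE = √(1.1010695 × 10^13) = 3.318 × 10^6.

3.318 × 10^6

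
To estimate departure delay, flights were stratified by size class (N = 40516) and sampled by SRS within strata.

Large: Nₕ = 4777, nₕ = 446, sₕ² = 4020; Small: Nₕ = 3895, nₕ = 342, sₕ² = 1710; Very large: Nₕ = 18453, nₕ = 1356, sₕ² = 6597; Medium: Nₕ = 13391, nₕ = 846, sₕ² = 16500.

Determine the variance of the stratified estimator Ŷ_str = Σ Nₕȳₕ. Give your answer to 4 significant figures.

Var(Ŷ_str) = Σₕ Nₕ²(1 − fₕ)sₕ²/nₕ.
Large: 4777²·(1 − 446/4777)·4020/446 = 1.8648101 × 10^8.
Small: 3895²·(1 − 342/3895)·1710/342 = 6.9194675 × 10^7.
Very large: 18453²·(1 − 1356/18453)·6597/1356 = 1.5348774 × 10^9.
Medium: 13391²·(1 − 846/13391)·16500/846 = 3.2764026 × 10^9.
Sum = 5.0669557 × 10^9.

5.067 × 10^9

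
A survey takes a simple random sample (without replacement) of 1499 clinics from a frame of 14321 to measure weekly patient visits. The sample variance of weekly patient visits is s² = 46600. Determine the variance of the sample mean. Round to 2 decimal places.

27.83

Under SRS without replacement, Var(ȳ) = (1 − f)·s²/n with f = n/N = 1499/14321 = 0.10467146.
Var(ȳ) = (1 − 0.10467146)·46600/1499 = 0.89532854·31.087392 = 27.833429.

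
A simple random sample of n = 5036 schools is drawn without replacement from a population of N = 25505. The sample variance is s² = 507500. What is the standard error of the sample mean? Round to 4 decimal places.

Under SRS without replacement, Var(ȳ) = (1 − f)·s²/n with f = n/N = 5036/25505 = 0.19745148.
Var(ȳ) = (1 − 0.19745148)·507500/5036 = 0.80254852·100.77442 = 80.876365.
SE(ȳ) = √(80.876365) = 8.9931.

8.9931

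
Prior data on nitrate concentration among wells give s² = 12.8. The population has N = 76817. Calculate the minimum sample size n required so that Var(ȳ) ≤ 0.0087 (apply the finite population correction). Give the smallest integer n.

1444

Without fpc, n₀ = s²/D = 12.8/0.0087 = 1471.2644.
With fpc, (1 − n/N)·s²/n ≤ D requires n ≥ n₀/(1 + n₀/N) = 1471.2644/(1 + 1471.2644/76817) = 1443.6151.
Rounding up, n = 1444.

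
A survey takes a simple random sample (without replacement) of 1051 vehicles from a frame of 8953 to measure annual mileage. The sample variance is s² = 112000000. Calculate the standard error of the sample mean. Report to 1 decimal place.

306.7

Under SRS without replacement, Var(ȳ) = (1 − f)·s²/n with f = n/N = 1051/8953 = 0.11739082.
Var(ȳ) = (1 − 0.11739082)·112000000/1051 = 0.88260918·106565.18 = 94055.403.
SE(ȳ) = √(94055.403) = 306.7.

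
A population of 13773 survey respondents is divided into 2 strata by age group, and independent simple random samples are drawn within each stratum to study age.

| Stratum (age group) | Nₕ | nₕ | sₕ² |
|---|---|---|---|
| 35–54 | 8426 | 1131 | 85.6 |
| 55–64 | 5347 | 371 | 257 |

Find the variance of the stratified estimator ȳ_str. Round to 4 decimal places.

Var(ȳ_str) = Σₕ Wₕ²(1 − fₕ)sₕ²/nₕ with Wₕ = Nₕ/N, N = 13773.
35–54: Wₕ = 0.61177666; term = 0.61177666²·(1 − 0.13422739)·85.6/1131 = 0.024524537.
55–64: Wₕ = 0.38822334; term = 0.38822334²·(1 − 0.06938470)·257/371 = 0.097161156.
Sum = 0.12168569.

0.1217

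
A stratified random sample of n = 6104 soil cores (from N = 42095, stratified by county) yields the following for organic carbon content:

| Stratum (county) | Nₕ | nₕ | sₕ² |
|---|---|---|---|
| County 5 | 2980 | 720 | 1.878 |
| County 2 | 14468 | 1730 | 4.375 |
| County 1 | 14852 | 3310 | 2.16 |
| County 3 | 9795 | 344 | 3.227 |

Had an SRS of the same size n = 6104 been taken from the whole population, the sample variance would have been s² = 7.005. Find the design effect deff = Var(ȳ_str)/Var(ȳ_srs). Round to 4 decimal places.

Var(ȳ_str) = Σ Wₕ²(1−fₕ)sₕ²/nₕ with Wₕ = Nₕ/42095:
  County 5: (2980/42095)²·(1−720/2980)·1.878/720 = 9.9134944 × 10^-6
  County 2: (14468/42095)²·(1−1730/14468)·4.375/1730 = 2.6301509 × 10^-4
  County 1: (14852/42095)²·(1−3310/14852)·2.16/3310 = 6.3129266 × 10^-5
  County 3: (9795/42095)²·(1−344/9795)·3.227/344 = 4.9007404 × 10^-4
  → Var(ȳ_str) = 8.2613189 × 10^-4.
Var(ȳ_srs) = (1 − 6104/42095)·7.005/6104 = 9.8119881 × 10^-4.
deff = (8.2613189 × 10^-4) / (9.8119881 × 10^-4) = 0.8420.

0.8420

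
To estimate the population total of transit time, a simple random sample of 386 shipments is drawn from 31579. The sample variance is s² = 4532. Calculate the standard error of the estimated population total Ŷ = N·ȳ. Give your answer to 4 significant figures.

107500

Var(Ŷ) = N²·Var(ȳ) = N²·(1 − n/N)·s²/n.
f = 386/31579 = 0.01222331; Var(ȳ) = 0.98777669·4532/386 = 11.59742.
Var(Ŷ) = 31579² · 11.59742 = 1.1565333 × 10^10.
SE(Ŷ) = √(1.1565333 × 10^10) = 107500.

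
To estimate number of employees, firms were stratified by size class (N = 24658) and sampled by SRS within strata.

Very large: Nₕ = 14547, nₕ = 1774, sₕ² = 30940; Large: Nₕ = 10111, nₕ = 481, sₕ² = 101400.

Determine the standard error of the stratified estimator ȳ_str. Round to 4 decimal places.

Var(ȳ_str) = Σₕ Wₕ²(1 − fₕ)sₕ²/nₕ with Wₕ = Nₕ/N, N = 24658.
Very large: Wₕ = 0.58995052; term = 0.58995052²·(1 − 0.12194954)·30940/1774 = 5.329879.
Large: Wₕ = 0.41004948; term = 0.41004948²·(1 − 0.04757195)·101400/481 = 33.759622.
Sum = 39.089501.
SE = √(39.089501) = 6.2522.

6.2522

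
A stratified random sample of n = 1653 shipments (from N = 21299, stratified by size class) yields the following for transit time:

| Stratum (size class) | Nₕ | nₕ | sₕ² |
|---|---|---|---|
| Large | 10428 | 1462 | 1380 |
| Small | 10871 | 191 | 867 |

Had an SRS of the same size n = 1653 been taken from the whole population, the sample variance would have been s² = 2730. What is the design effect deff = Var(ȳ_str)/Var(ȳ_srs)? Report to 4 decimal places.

Var(ȳ_str) = Σ Wₕ²(1−fₕ)sₕ²/nₕ with Wₕ = Nₕ/21299:
  Large: (10428/21299)²·(1−1462/10428)·1380/1462 = 0.19454185
  Small: (10871/21299)²·(1−191/10871)·867/191 = 1.1617376
  → Var(ȳ_str) = 1.3562795.
Var(ȳ_srs) = (1 − 1653/21299)·2730/1653 = 1.5233676.
deff = 1.3562795 / 1.5233676 = 0.8903.

0.8903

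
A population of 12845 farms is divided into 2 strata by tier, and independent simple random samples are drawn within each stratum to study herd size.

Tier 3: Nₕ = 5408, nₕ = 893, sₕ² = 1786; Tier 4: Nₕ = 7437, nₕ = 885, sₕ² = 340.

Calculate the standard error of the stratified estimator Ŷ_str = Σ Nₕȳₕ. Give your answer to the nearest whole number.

8219

Var(Ŷ_str) = Σₕ Nₕ²(1 − fₕ)sₕ²/nₕ.
Tier 3: 5408²·(1 − 893/5408)·1786/893 = 4.883424 × 10^7.
Tier 4: 7437²·(1 − 885/7437)·340/885 = 1.8720063 × 10^7.
Sum = 6.7554303 × 10^7.
SE = √(6.7554303 × 10^7) = 8219.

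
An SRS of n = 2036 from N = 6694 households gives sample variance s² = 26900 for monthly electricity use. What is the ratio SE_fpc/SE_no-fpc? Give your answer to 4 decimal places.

0.8342

f = n/N = 2036/6694 = 0.30415297.
SE_no-fpc = √(s²/n) = 3.6348564; SE_fpc = √((1−f)s²/n) = 3.0321043.
Ratio = √(1−f) = 0.83417446.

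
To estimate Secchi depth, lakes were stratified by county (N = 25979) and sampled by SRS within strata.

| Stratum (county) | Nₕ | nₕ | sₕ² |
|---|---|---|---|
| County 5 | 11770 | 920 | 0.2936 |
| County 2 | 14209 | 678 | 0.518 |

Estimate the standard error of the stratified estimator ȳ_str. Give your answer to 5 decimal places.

0.01667

Var(ȳ_str) = Σₕ Wₕ²(1 − fₕ)sₕ²/nₕ with Wₕ = Nₕ/N, N = 25979.
County 5: Wₕ = 0.45305824; term = 0.45305824²·(1 − 0.07816483)·0.2936/920 = 6.0385069 × 10^-5.
County 2: Wₕ = 0.54694176; term = 0.54694176²·(1 − 0.04771624)·0.518/678 = 2.1764496 × 10^-4.
Sum = 2.7803003 × 10^-4.
SE = √(2.7803003 × 10^-4) = 0.01667.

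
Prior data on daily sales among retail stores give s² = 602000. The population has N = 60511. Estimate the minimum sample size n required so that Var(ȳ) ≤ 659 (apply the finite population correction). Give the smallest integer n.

900

Without fpc, n₀ = s²/D = 602000/659 = 913.5053.
With fpc, (1 − n/N)·s²/n ≤ D requires n ≥ n₀/(1 + n₀/N) = 913.5053/(1 + 913.5053/60511) = 899.9196.
Rounding up, n = 900.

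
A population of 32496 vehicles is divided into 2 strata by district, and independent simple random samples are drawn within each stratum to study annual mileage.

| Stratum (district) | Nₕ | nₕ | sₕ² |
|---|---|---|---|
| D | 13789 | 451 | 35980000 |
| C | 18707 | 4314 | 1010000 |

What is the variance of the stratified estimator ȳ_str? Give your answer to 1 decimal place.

Var(ȳ_str) = Σₕ Wₕ²(1 − fₕ)sₕ²/nₕ with Wₕ = Nₕ/N, N = 32496.
D: Wₕ = 0.42432915; term = 0.42432915²·(1 − 0.03270723)·35980000/451 = 13894.672.
C: Wₕ = 0.57567085; term = 0.57567085²·(1 − 0.23060886)·1010000/4314 = 59.694854.
Sum = 13954.367.

13954.4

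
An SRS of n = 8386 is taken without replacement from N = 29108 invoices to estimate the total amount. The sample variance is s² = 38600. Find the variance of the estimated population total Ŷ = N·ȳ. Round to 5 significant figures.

2.7764 × 10^9

Var(Ŷ) = N²·Var(ȳ) = N²·(1 − n/N)·s²/n.
f = 8386/29108 = 0.28809949; Var(ȳ) = 0.71190051·38600/8386 = 3.2768137.
Var(Ŷ) = 29108² · 3.2768137 = 2.7763645 × 10^9.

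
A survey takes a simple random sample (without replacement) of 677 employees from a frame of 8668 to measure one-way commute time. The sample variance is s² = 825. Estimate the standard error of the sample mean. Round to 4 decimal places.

Under SRS without replacement, Var(ȳ) = (1 − f)·s²/n with f = n/N = 677/8668 = 0.07810337.
Var(ȳ) = (1 − 0.07810337)·825/677 = 0.92189663·1.2186115 = 1.1234339.
SE(ȳ) = √(1.1234339) = 1.0599.

1.0599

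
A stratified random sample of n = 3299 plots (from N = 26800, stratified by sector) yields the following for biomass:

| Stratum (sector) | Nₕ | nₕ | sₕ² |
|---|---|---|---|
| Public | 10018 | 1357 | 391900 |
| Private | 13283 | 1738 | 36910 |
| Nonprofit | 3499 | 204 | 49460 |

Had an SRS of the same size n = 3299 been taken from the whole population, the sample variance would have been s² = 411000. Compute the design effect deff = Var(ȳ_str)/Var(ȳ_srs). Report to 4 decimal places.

Var(ȳ_str) = Σ Wₕ²(1−fₕ)sₕ²/nₕ with Wₕ = Nₕ/26800:
  Public: (10018/26800)²·(1−1357/10018)·391900/1357 = 34.887905
  Private: (13283/26800)²·(1−1738/13283)·36910/1738 = 4.5343474
  Nonprofit: (3499/26800)²·(1−204/3499)·49460/204 = 3.8918287
  → Var(ȳ_str) = 43.314081.
Var(ȳ_srs) = (1 − 3299/26800)·411000/3299 = 109.24739.
deff = 43.314081 / 109.24739 = 0.3965.

0.3965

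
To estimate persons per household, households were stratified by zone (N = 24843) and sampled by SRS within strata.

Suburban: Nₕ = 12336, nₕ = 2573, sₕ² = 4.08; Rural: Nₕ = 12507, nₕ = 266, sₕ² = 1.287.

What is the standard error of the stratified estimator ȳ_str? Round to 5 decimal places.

Var(ȳ_str) = Σₕ Wₕ²(1 − fₕ)sₕ²/nₕ with Wₕ = Nₕ/N, N = 24843.
Suburban: Wₕ = 0.49655839; term = 0.49655839²·(1 − 0.20857652)·4.08/2573 = 3.0943537 × 10^-4.
Rural: Wₕ = 0.50344161; term = 0.50344161²·(1 − 0.02126809)·1.287/266 = 0.0012002145.
Sum = 0.0015096499.
SE = √(0.0015096499) = 0.03885.

0.03885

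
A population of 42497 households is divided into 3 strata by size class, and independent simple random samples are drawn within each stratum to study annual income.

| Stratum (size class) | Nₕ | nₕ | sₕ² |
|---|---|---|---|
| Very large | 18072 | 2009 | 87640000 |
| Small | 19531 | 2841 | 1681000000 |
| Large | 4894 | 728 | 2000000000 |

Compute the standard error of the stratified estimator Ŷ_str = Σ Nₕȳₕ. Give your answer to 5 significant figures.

Var(Ŷ_str) = Σₕ Nₕ²(1 − fₕ)sₕ²/nₕ.
Very large: 18072²·(1 − 2009/18072)·87640000/2009 = 1.2663545 × 10^13.
Small: 19531²·(1 − 2841/19531)·1681000000/2841 = 1.928756 × 10^14.
Large: 4894²·(1 − 728/4894)·2000000000/728 = 5.6012099 × 10^13.
Sum = 2.6155124 × 10^14.
SE = √(2.6155124 × 10^14) = 1.6173 × 10^7.

1.6173 × 10^7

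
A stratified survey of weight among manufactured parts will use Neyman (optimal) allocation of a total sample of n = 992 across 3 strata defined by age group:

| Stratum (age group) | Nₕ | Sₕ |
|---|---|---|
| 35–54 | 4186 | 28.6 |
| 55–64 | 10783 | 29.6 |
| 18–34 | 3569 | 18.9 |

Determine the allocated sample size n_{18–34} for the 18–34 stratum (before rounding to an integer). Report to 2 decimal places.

132.15

Neyman allocation: nₕ = n·NₕSₕ / Σⱼ NⱼSⱼ.
Σ NⱼSⱼ = 4186·28.6 + 10783·29.6 + 3569·18.9 = 506350.5.
n_{18–34} = 992·3569·18.9 / 506350.5 = 132.15.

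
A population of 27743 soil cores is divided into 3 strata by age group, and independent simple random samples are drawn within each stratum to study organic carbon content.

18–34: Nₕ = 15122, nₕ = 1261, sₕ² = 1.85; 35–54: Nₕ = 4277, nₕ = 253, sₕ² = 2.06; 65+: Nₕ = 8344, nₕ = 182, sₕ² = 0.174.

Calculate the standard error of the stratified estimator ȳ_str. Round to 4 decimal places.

Var(ȳ_str) = Σₕ Wₕ²(1 − fₕ)sₕ²/nₕ with Wₕ = Nₕ/N, N = 27743.
18–34: Wₕ = 0.54507443; term = 0.54507443²·(1 − 0.08338844)·1.85/1261 = 3.9953386 × 10^-4.
35–54: Wₕ = 0.15416501; term = 0.15416501²·(1 − 0.05915361)·2.06/253 = 1.8206945 × 10^-4.
65+: Wₕ = 0.30076055; term = 0.30076055²·(1 − 0.02181208)·0.174/182 = 8.4594456 × 10^-5.
Sum = 6.6619777 × 10^-4.
SE = √(6.6619777 × 10^-4) = 0.0258.

0.0258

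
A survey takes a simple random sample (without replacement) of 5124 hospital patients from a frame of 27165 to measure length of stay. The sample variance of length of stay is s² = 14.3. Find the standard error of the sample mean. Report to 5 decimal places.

Under SRS without replacement, Var(ȳ) = (1 − f)·s²/n with f = n/N = 5124/27165 = 0.18862507.
Var(ȳ) = (1 − 0.18862507)·14.3/5124 = 0.81137493·0.0027907884 = 0.0022643758.
SE(ȳ) = √(0.0022643758) = 0.04759.

0.04759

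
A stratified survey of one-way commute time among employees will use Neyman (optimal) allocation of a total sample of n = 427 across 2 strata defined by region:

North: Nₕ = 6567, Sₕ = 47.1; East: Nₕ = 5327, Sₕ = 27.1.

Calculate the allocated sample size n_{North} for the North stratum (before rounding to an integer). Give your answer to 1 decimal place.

Neyman allocation: nₕ = n·NₕSₕ / Σⱼ NⱼSⱼ.
Σ NⱼSⱼ = 6567·47.1 + 5327·27.1 = 453667.4.
n_{North} = 427·6567·47.1 / 453667.4 = 291.1.

291.1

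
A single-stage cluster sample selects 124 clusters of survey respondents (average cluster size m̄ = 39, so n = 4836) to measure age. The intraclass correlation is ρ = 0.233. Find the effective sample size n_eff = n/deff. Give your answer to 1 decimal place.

deff = 1 + (39 − 1)·0.233 = 1 + 8.854 = 9.854.
n_eff = 4836 / 9.854 = 490.8.

490.8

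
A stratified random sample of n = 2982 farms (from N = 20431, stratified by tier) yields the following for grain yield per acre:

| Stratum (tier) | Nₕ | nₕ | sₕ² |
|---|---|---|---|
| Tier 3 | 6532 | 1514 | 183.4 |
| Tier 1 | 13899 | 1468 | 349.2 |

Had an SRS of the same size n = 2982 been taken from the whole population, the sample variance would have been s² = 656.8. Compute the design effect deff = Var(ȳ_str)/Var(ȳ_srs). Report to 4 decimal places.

Var(ȳ_str) = Σ Wₕ²(1−fₕ)sₕ²/nₕ with Wₕ = Nₕ/20431:
  Tier 3: (6532/20431)²·(1−1514/6532)·183.4/1514 = 0.0095119825
  Tier 1: (13899/20431)²·(1−1468/13899)·349.2/1468 = 0.09845971
  → Var(ȳ_str) = 0.10797169.
Var(ȳ_srs) = (1 − 2982/20431)·656.8/2982 = 0.18810764.
deff = 0.10797169 / 0.18810764 = 0.5740.

0.5740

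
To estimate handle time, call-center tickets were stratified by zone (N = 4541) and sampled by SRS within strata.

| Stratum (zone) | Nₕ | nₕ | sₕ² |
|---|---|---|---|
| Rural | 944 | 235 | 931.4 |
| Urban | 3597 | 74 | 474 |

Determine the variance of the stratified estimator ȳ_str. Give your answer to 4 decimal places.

Var(ȳ_str) = Σₕ Wₕ²(1 − fₕ)sₕ²/nₕ with Wₕ = Nₕ/N, N = 4541.
Rural: Wₕ = 0.20788373; term = 0.20788373²·(1 − 0.24894068)·931.4/235 = 0.12864224.
Urban: Wₕ = 0.79211627; term = 0.79211627²·(1 − 0.02057270)·474/74 = 3.9363771.
Sum = 4.0650193.

4.0650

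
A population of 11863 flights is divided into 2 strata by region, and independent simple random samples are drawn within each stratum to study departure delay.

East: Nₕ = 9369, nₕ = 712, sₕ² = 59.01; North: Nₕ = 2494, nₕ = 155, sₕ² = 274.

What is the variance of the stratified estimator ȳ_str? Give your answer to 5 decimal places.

Var(ȳ_str) = Σₕ Wₕ²(1 − fₕ)sₕ²/nₕ with Wₕ = Nₕ/N, N = 11863.
East: Wₕ = 0.78976650; term = 0.78976650²·(1 − 0.07599530)·59.01/712 = 0.047765818.
North: Wₕ = 0.21023350; term = 0.21023350²·(1 − 0.06214916)·274/155 = 0.073275109.
Sum = 0.12104093.

0.12104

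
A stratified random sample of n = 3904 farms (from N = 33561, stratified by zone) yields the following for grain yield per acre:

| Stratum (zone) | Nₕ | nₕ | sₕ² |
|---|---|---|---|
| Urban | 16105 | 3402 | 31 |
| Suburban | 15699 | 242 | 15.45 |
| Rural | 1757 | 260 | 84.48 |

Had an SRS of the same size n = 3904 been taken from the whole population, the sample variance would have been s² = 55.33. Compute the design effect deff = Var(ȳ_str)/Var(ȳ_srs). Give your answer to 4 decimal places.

1.2910

Var(ȳ_str) = Σ Wₕ²(1−fₕ)sₕ²/nₕ with Wₕ = Nₕ/33561:
  Urban: (16105/33561)²·(1−3402/16105)·31/3402 = 0.0016551015
  Suburban: (15699/33561)²·(1−242/15699)·15.45/242 = 0.013754364
  Rural: (1757/33561)²·(1−260/1757)·84.48/260 = 7.5875984 × 10^-4
  → Var(ȳ_str) = 0.016168225.
Var(ȳ_srs) = (1 − 3904/33561)·55.33/3904 = 0.012524004.
deff = 0.016168225 / 0.012524004 = 1.2910.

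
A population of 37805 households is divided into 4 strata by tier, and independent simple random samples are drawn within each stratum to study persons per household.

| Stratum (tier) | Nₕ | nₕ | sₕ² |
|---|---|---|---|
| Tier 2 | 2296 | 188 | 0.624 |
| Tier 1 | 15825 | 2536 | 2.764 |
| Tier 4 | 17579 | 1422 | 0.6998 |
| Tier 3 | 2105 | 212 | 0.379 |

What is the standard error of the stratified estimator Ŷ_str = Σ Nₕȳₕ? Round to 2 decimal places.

626.23

Var(Ŷ_str) = Σₕ Nₕ²(1 − fₕ)sₕ²/nₕ.
Tier 2: 2296²·(1 − 188/2296)·0.624/188 = 16064.575.
Tier 1: 15825²·(1 − 2536/15825)·2.764/2536 = 229205.38.
Tier 4: 17579²·(1 − 1422/17579)·0.6998/1422 = 139774.91.
Tier 3: 2105²·(1 − 212/2105)·0.379/212 = 7123.7072.
Sum = 392168.57.
SE = √(392168.57) = 626.23.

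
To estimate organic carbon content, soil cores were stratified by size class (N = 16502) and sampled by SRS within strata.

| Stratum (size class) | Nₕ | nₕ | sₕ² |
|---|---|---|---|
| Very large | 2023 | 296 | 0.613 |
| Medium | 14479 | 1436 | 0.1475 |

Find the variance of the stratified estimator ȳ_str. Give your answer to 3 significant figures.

9.78 × 10^-5

Var(ȳ_str) = Σₕ Wₕ²(1 − fₕ)sₕ²/nₕ with Wₕ = Nₕ/N, N = 16502.
Very large: Wₕ = 0.12259120; term = 0.12259120²·(1 − 0.14631735)·0.613/296 = 2.6569527 × 10^-5.
Medium: Wₕ = 0.87740880; term = 0.87740880²·(1 − 0.09917812)·0.1475/1436 = 7.1232876 × 10^-5.
Sum = 9.7802403 × 10^-5.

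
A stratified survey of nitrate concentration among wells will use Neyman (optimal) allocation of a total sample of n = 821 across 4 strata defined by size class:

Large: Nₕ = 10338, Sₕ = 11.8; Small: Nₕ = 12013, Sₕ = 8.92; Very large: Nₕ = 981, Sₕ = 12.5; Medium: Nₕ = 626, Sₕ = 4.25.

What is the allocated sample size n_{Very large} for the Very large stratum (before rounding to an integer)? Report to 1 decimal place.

41.2

Neyman allocation: nₕ = n·NₕSₕ / Σⱼ NⱼSⱼ.
Σ NⱼSⱼ = 10338·11.8 + 12013·8.92 + 981·12.5 + 626·4.25 = 244067.36.
n_{Very large} = 821·981·12.5 / 244067.36 = 41.2.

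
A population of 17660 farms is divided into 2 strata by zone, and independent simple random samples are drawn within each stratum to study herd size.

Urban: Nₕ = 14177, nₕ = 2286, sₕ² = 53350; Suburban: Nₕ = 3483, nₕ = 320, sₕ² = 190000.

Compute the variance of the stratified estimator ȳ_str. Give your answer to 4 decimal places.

Var(ȳ_str) = Σₕ Wₕ²(1 − fₕ)sₕ²/nₕ with Wₕ = Nₕ/N, N = 17660.
Urban: Wₕ = 0.80277463; term = 0.80277463²·(1 − 0.16124709)·53350/2286 = 12.614775.
Suburban: Wₕ = 0.19722537; term = 0.19722537²·(1 − 0.09187482)·190000/320 = 20.973692.
Sum = 33.588467.

33.5885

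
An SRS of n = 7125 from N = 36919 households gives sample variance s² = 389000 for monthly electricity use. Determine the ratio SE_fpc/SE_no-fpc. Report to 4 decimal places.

f = n/N = 7125/36919 = 0.19299006.
SE_no-fpc = √(s²/n) = 7.3889439; SE_fpc = √((1−f)s²/n) = 6.637764.
Ratio = √(1−f) = 0.89833732.

0.8983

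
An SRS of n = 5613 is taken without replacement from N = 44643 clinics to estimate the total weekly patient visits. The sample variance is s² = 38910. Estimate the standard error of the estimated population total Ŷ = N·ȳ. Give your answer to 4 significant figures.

Var(Ŷ) = N²·Var(ȳ) = N²·(1 − n/N)·s²/n.
f = 5613/44643 = 0.12573080; Var(ȳ) = 0.87426920·38910/5613 = 6.0605406.
Var(Ŷ) = 44643² · 6.0605406 = 1.2078642 × 10^10.
SE(Ŷ) = √(1.2078642 × 10^10) = 109900.

109900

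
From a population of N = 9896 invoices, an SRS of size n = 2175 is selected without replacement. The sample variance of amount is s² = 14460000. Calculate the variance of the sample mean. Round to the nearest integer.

5187

Under SRS without replacement, Var(ȳ) = (1 − f)·s²/n with f = n/N = 2175/9896 = 0.21978577.
Var(ȳ) = (1 − 0.21978577)·14460000/2175 = 0.78021423·6648.2759 = 5187.0794.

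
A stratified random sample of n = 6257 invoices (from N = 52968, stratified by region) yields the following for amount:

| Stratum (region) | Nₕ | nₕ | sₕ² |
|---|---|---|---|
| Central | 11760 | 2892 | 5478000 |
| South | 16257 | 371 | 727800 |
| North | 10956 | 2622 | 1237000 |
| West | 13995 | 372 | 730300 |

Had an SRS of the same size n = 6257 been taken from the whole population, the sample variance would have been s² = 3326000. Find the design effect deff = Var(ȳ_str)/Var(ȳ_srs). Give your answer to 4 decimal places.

0.8528

Var(ȳ_str) = Σ Wₕ²(1−fₕ)sₕ²/nₕ with Wₕ = Nₕ/52968:
  Central: (11760/52968)²·(1−2892/11760)·5478000/2892 = 70.40923
  South: (16257/52968)²·(1−371/16257)·727800/371 = 180.57846
  North: (10956/52968)²·(1−2622/10956)·1237000/2622 = 15.353782
  West: (13995/52968)²·(1−372/13995)·730300/372 = 133.40646
  → Var(ȳ_str) = 399.74793.
Var(ȳ_srs) = (1 − 6257/52968)·3326000/6257 = 468.77202.
deff = 399.74793 / 468.77202 = 0.8528.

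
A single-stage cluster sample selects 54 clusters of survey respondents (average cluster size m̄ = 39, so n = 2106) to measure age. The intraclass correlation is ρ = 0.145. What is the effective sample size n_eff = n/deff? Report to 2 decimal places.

deff = 1 + (39 − 1)·0.145 = 1 + 5.51 = 6.51.
n_eff = 2106 / 6.51 = 323.50.

323.50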